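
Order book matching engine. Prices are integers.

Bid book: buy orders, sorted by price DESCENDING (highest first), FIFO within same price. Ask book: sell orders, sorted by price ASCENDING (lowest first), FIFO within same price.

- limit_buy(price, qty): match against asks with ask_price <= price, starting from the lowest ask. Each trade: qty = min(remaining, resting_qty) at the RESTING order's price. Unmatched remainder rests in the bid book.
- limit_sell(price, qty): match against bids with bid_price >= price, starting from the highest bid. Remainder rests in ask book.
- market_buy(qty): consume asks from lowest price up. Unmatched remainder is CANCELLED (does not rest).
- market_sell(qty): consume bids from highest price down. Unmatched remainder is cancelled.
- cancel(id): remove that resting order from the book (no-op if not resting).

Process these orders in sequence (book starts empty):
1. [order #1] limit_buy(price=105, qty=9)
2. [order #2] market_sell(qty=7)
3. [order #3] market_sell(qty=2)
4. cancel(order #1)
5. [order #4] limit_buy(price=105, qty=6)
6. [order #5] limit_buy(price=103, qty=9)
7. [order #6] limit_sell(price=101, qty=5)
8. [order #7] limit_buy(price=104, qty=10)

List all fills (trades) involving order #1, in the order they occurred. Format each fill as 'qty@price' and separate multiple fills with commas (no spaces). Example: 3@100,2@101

After op 1 [order #1] limit_buy(price=105, qty=9): fills=none; bids=[#1:9@105] asks=[-]
After op 2 [order #2] market_sell(qty=7): fills=#1x#2:7@105; bids=[#1:2@105] asks=[-]
After op 3 [order #3] market_sell(qty=2): fills=#1x#3:2@105; bids=[-] asks=[-]
After op 4 cancel(order #1): fills=none; bids=[-] asks=[-]
After op 5 [order #4] limit_buy(price=105, qty=6): fills=none; bids=[#4:6@105] asks=[-]
After op 6 [order #5] limit_buy(price=103, qty=9): fills=none; bids=[#4:6@105 #5:9@103] asks=[-]
After op 7 [order #6] limit_sell(price=101, qty=5): fills=#4x#6:5@105; bids=[#4:1@105 #5:9@103] asks=[-]
After op 8 [order #7] limit_buy(price=104, qty=10): fills=none; bids=[#4:1@105 #7:10@104 #5:9@103] asks=[-]

Answer: 7@105,2@105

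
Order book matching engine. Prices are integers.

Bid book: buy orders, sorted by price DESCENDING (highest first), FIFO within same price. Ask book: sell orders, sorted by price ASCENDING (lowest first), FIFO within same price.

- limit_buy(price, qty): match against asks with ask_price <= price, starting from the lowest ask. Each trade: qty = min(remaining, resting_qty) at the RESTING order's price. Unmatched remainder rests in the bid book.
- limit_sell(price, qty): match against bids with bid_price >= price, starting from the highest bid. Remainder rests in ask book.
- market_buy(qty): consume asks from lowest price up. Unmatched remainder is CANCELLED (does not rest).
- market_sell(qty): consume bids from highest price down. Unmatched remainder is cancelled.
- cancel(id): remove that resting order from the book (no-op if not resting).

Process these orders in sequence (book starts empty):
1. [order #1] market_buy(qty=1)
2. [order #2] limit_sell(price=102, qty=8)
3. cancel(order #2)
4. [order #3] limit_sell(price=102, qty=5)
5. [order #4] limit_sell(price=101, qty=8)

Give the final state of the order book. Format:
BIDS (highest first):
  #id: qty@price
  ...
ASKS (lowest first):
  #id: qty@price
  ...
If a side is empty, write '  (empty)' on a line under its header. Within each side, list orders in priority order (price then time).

Answer: BIDS (highest first):
  (empty)
ASKS (lowest first):
  #4: 8@101
  #3: 5@102

Derivation:
After op 1 [order #1] market_buy(qty=1): fills=none; bids=[-] asks=[-]
After op 2 [order #2] limit_sell(price=102, qty=8): fills=none; bids=[-] asks=[#2:8@102]
After op 3 cancel(order #2): fills=none; bids=[-] asks=[-]
After op 4 [order #3] limit_sell(price=102, qty=5): fills=none; bids=[-] asks=[#3:5@102]
After op 5 [order #4] limit_sell(price=101, qty=8): fills=none; bids=[-] asks=[#4:8@101 #3:5@102]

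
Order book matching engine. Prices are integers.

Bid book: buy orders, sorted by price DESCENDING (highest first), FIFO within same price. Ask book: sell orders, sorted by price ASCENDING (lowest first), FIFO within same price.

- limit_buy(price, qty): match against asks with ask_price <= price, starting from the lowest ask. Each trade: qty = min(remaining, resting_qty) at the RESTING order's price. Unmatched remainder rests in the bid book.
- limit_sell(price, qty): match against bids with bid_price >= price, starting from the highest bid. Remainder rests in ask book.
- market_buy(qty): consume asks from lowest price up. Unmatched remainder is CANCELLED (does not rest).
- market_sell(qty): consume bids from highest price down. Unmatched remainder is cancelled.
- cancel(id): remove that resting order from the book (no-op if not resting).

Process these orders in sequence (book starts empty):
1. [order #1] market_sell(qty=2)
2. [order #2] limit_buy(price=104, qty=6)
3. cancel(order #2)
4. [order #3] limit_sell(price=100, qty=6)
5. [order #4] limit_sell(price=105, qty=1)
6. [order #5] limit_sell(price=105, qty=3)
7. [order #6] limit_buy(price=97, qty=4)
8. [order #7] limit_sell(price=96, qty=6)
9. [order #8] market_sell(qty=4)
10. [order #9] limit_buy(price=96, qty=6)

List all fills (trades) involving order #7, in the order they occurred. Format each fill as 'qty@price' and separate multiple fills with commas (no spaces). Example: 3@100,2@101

After op 1 [order #1] market_sell(qty=2): fills=none; bids=[-] asks=[-]
After op 2 [order #2] limit_buy(price=104, qty=6): fills=none; bids=[#2:6@104] asks=[-]
After op 3 cancel(order #2): fills=none; bids=[-] asks=[-]
After op 4 [order #3] limit_sell(price=100, qty=6): fills=none; bids=[-] asks=[#3:6@100]
After op 5 [order #4] limit_sell(price=105, qty=1): fills=none; bids=[-] asks=[#3:6@100 #4:1@105]
After op 6 [order #5] limit_sell(price=105, qty=3): fills=none; bids=[-] asks=[#3:6@100 #4:1@105 #5:3@105]
After op 7 [order #6] limit_buy(price=97, qty=4): fills=none; bids=[#6:4@97] asks=[#3:6@100 #4:1@105 #5:3@105]
After op 8 [order #7] limit_sell(price=96, qty=6): fills=#6x#7:4@97; bids=[-] asks=[#7:2@96 #3:6@100 #4:1@105 #5:3@105]
After op 9 [order #8] market_sell(qty=4): fills=none; bids=[-] asks=[#7:2@96 #3:6@100 #4:1@105 #5:3@105]
After op 10 [order #9] limit_buy(price=96, qty=6): fills=#9x#7:2@96; bids=[#9:4@96] asks=[#3:6@100 #4:1@105 #5:3@105]

Answer: 4@97,2@96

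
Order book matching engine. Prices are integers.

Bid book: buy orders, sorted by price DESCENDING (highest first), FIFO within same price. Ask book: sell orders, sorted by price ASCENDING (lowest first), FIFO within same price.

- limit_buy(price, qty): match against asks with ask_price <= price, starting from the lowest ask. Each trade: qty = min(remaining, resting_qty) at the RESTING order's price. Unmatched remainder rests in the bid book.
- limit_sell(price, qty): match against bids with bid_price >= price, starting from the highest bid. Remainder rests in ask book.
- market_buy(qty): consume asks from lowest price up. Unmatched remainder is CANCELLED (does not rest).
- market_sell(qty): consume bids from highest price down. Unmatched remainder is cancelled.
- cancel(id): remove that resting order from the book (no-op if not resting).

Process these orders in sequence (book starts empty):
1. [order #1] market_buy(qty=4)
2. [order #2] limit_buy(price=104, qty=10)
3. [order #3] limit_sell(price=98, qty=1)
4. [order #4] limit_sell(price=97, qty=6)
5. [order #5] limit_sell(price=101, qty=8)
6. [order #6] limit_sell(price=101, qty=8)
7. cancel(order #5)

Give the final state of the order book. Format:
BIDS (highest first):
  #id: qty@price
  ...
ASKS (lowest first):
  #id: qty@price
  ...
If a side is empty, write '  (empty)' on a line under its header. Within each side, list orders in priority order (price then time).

Answer: BIDS (highest first):
  (empty)
ASKS (lowest first):
  #6: 8@101

Derivation:
After op 1 [order #1] market_buy(qty=4): fills=none; bids=[-] asks=[-]
After op 2 [order #2] limit_buy(price=104, qty=10): fills=none; bids=[#2:10@104] asks=[-]
After op 3 [order #3] limit_sell(price=98, qty=1): fills=#2x#3:1@104; bids=[#2:9@104] asks=[-]
After op 4 [order #4] limit_sell(price=97, qty=6): fills=#2x#4:6@104; bids=[#2:3@104] asks=[-]
After op 5 [order #5] limit_sell(price=101, qty=8): fills=#2x#5:3@104; bids=[-] asks=[#5:5@101]
After op 6 [order #6] limit_sell(price=101, qty=8): fills=none; bids=[-] asks=[#5:5@101 #6:8@101]
After op 7 cancel(order #5): fills=none; bids=[-] asks=[#6:8@101]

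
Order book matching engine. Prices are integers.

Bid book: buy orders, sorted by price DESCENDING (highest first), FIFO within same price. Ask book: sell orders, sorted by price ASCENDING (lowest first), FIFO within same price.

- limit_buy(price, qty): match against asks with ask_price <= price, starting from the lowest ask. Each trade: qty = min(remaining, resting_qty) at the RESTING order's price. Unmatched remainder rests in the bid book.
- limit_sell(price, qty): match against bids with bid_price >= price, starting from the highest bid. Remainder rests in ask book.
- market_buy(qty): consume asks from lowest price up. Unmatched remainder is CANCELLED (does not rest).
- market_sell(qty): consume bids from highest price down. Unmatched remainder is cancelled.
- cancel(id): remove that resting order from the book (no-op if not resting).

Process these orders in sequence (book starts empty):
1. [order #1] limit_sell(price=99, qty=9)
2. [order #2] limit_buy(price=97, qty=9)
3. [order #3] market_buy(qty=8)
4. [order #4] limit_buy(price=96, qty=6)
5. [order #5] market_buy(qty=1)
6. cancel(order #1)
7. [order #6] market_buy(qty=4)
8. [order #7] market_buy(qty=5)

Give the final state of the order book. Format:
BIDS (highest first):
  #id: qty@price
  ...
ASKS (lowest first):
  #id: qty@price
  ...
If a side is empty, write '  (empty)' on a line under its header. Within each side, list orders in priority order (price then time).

Answer: BIDS (highest first):
  #2: 9@97
  #4: 6@96
ASKS (lowest first):
  (empty)

Derivation:
After op 1 [order #1] limit_sell(price=99, qty=9): fills=none; bids=[-] asks=[#1:9@99]
After op 2 [order #2] limit_buy(price=97, qty=9): fills=none; bids=[#2:9@97] asks=[#1:9@99]
After op 3 [order #3] market_buy(qty=8): fills=#3x#1:8@99; bids=[#2:9@97] asks=[#1:1@99]
After op 4 [order #4] limit_buy(price=96, qty=6): fills=none; bids=[#2:9@97 #4:6@96] asks=[#1:1@99]
After op 5 [order #5] market_buy(qty=1): fills=#5x#1:1@99; bids=[#2:9@97 #4:6@96] asks=[-]
After op 6 cancel(order #1): fills=none; bids=[#2:9@97 #4:6@96] asks=[-]
After op 7 [order #6] market_buy(qty=4): fills=none; bids=[#2:9@97 #4:6@96] asks=[-]
After op 8 [order #7] market_buy(qty=5): fills=none; bids=[#2:9@97 #4:6@96] asks=[-]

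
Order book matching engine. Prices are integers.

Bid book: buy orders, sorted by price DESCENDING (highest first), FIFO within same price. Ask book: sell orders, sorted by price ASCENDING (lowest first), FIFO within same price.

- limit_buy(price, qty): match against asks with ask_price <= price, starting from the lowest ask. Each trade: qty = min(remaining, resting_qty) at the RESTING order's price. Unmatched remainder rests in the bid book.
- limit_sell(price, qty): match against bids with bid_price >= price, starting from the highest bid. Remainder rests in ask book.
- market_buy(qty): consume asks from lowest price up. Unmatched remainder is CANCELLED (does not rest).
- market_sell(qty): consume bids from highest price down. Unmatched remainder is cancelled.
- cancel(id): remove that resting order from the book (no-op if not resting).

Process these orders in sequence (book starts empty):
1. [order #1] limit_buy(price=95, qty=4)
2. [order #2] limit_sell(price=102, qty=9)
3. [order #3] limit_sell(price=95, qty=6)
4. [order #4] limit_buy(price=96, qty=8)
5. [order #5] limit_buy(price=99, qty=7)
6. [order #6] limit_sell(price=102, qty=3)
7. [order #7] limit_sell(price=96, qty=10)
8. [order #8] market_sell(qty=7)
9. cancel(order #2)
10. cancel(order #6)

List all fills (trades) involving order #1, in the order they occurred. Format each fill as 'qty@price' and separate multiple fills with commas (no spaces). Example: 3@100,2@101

Answer: 4@95

Derivation:
After op 1 [order #1] limit_buy(price=95, qty=4): fills=none; bids=[#1:4@95] asks=[-]
After op 2 [order #2] limit_sell(price=102, qty=9): fills=none; bids=[#1:4@95] asks=[#2:9@102]
After op 3 [order #3] limit_sell(price=95, qty=6): fills=#1x#3:4@95; bids=[-] asks=[#3:2@95 #2:9@102]
After op 4 [order #4] limit_buy(price=96, qty=8): fills=#4x#3:2@95; bids=[#4:6@96] asks=[#2:9@102]
After op 5 [order #5] limit_buy(price=99, qty=7): fills=none; bids=[#5:7@99 #4:6@96] asks=[#2:9@102]
After op 6 [order #6] limit_sell(price=102, qty=3): fills=none; bids=[#5:7@99 #4:6@96] asks=[#2:9@102 #6:3@102]
After op 7 [order #7] limit_sell(price=96, qty=10): fills=#5x#7:7@99 #4x#7:3@96; bids=[#4:3@96] asks=[#2:9@102 #6:3@102]
After op 8 [order #8] market_sell(qty=7): fills=#4x#8:3@96; bids=[-] asks=[#2:9@102 #6:3@102]
After op 9 cancel(order #2): fills=none; bids=[-] asks=[#6:3@102]
After op 10 cancel(order #6): fills=none; bids=[-] asks=[-]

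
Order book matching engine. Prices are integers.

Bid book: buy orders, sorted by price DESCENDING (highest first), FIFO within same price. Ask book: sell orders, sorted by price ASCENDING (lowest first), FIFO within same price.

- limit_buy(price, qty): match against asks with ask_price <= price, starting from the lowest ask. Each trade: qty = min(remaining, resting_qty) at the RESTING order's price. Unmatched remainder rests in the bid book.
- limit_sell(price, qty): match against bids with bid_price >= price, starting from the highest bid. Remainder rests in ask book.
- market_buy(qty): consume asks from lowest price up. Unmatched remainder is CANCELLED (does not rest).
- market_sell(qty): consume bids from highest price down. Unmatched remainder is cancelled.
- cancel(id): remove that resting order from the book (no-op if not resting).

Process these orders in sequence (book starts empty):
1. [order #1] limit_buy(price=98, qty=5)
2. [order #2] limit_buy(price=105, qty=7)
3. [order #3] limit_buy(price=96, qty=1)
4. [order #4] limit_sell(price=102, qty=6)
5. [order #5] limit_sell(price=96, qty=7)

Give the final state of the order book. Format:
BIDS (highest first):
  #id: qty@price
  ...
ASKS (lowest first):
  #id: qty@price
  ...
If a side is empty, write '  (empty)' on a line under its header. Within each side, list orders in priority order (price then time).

Answer: BIDS (highest first):
  (empty)
ASKS (lowest first):
  (empty)

Derivation:
After op 1 [order #1] limit_buy(price=98, qty=5): fills=none; bids=[#1:5@98] asks=[-]
After op 2 [order #2] limit_buy(price=105, qty=7): fills=none; bids=[#2:7@105 #1:5@98] asks=[-]
After op 3 [order #3] limit_buy(price=96, qty=1): fills=none; bids=[#2:7@105 #1:5@98 #3:1@96] asks=[-]
After op 4 [order #4] limit_sell(price=102, qty=6): fills=#2x#4:6@105; bids=[#2:1@105 #1:5@98 #3:1@96] asks=[-]
After op 5 [order #5] limit_sell(price=96, qty=7): fills=#2x#5:1@105 #1x#5:5@98 #3x#5:1@96; bids=[-] asks=[-]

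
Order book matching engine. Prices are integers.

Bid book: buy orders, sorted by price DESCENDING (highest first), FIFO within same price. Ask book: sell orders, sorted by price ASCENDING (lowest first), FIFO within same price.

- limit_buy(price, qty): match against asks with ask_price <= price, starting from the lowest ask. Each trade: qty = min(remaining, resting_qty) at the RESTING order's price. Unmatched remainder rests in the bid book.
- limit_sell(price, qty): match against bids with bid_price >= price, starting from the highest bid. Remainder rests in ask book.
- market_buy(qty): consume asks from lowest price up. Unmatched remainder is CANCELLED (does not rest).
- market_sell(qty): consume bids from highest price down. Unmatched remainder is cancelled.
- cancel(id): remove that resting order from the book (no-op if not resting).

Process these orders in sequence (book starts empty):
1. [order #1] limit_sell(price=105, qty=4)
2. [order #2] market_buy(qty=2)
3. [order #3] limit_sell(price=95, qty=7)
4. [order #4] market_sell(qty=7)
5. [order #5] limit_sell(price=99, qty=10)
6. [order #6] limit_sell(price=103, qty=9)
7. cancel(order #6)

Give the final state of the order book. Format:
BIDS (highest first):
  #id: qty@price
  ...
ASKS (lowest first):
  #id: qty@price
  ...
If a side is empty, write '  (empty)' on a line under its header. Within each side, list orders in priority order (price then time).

After op 1 [order #1] limit_sell(price=105, qty=4): fills=none; bids=[-] asks=[#1:4@105]
After op 2 [order #2] market_buy(qty=2): fills=#2x#1:2@105; bids=[-] asks=[#1:2@105]
After op 3 [order #3] limit_sell(price=95, qty=7): fills=none; bids=[-] asks=[#3:7@95 #1:2@105]
After op 4 [order #4] market_sell(qty=7): fills=none; bids=[-] asks=[#3:7@95 #1:2@105]
After op 5 [order #5] limit_sell(price=99, qty=10): fills=none; bids=[-] asks=[#3:7@95 #5:10@99 #1:2@105]
After op 6 [order #6] limit_sell(price=103, qty=9): fills=none; bids=[-] asks=[#3:7@95 #5:10@99 #6:9@103 #1:2@105]
After op 7 cancel(order #6): fills=none; bids=[-] asks=[#3:7@95 #5:10@99 #1:2@105]

Answer: BIDS (highest first):
  (empty)
ASKS (lowest first):
  #3: 7@95
  #5: 10@99
  #1: 2@105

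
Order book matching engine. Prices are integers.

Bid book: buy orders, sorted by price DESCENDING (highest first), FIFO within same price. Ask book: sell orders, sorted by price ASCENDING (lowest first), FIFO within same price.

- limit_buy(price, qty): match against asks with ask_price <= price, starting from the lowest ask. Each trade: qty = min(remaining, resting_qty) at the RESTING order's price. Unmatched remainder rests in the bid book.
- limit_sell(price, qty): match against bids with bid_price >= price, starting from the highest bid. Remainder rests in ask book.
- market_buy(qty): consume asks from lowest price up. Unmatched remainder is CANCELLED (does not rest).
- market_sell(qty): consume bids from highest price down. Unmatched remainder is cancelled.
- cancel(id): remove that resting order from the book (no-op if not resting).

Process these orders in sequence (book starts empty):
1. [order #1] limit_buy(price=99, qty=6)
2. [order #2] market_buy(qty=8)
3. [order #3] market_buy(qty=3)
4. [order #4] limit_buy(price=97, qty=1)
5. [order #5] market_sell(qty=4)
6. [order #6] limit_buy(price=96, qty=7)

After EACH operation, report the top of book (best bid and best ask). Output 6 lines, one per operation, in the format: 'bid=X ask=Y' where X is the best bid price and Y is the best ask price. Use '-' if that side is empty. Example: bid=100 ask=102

Answer: bid=99 ask=-
bid=99 ask=-
bid=99 ask=-
bid=99 ask=-
bid=99 ask=-
bid=99 ask=-

Derivation:
After op 1 [order #1] limit_buy(price=99, qty=6): fills=none; bids=[#1:6@99] asks=[-]
After op 2 [order #2] market_buy(qty=8): fills=none; bids=[#1:6@99] asks=[-]
After op 3 [order #3] market_buy(qty=3): fills=none; bids=[#1:6@99] asks=[-]
After op 4 [order #4] limit_buy(price=97, qty=1): fills=none; bids=[#1:6@99 #4:1@97] asks=[-]
After op 5 [order #5] market_sell(qty=4): fills=#1x#5:4@99; bids=[#1:2@99 #4:1@97] asks=[-]
After op 6 [order #6] limit_buy(price=96, qty=7): fills=none; bids=[#1:2@99 #4:1@97 #6:7@96] asks=[-]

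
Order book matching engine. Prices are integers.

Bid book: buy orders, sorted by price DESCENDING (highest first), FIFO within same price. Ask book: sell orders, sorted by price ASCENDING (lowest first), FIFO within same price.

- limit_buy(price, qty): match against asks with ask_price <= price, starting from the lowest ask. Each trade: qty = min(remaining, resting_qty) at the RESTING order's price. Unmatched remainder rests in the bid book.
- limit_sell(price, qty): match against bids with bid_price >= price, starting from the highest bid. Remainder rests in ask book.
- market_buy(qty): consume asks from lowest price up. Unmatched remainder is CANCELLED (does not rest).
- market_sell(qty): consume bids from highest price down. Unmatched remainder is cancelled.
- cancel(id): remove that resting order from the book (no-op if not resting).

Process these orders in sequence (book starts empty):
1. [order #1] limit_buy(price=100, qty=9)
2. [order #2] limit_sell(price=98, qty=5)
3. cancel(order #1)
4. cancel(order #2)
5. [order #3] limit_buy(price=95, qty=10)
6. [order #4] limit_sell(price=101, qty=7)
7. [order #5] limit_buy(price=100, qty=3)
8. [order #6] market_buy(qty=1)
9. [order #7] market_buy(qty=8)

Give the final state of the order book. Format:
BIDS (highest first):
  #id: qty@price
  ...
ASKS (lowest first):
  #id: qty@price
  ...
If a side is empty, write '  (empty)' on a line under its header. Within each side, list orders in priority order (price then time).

After op 1 [order #1] limit_buy(price=100, qty=9): fills=none; bids=[#1:9@100] asks=[-]
After op 2 [order #2] limit_sell(price=98, qty=5): fills=#1x#2:5@100; bids=[#1:4@100] asks=[-]
After op 3 cancel(order #1): fills=none; bids=[-] asks=[-]
After op 4 cancel(order #2): fills=none; bids=[-] asks=[-]
After op 5 [order #3] limit_buy(price=95, qty=10): fills=none; bids=[#3:10@95] asks=[-]
After op 6 [order #4] limit_sell(price=101, qty=7): fills=none; bids=[#3:10@95] asks=[#4:7@101]
After op 7 [order #5] limit_buy(price=100, qty=3): fills=none; bids=[#5:3@100 #3:10@95] asks=[#4:7@101]
After op 8 [order #6] market_buy(qty=1): fills=#6x#4:1@101; bids=[#5:3@100 #3:10@95] asks=[#4:6@101]
After op 9 [order #7] market_buy(qty=8): fills=#7x#4:6@101; bids=[#5:3@100 #3:10@95] asks=[-]

Answer: BIDS (highest first):
  #5: 3@100
  #3: 10@95
ASKS (lowest first):
  (empty)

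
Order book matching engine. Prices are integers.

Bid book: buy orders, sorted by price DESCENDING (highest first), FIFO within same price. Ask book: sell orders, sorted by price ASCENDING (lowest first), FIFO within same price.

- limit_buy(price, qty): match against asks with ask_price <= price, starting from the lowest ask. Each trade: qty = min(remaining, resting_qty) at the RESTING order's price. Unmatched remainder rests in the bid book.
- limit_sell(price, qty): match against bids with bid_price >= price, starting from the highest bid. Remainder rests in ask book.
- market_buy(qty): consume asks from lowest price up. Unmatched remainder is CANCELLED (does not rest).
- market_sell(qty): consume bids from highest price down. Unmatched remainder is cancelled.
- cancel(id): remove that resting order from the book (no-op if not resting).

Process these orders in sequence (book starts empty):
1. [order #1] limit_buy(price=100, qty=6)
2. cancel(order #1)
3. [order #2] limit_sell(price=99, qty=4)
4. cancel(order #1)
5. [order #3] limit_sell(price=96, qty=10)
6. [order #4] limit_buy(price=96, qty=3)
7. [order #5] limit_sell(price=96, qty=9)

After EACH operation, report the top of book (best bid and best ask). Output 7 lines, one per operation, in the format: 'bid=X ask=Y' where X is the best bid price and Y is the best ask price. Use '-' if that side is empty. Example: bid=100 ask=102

Answer: bid=100 ask=-
bid=- ask=-
bid=- ask=99
bid=- ask=99
bid=- ask=96
bid=- ask=96
bid=- ask=96

Derivation:
After op 1 [order #1] limit_buy(price=100, qty=6): fills=none; bids=[#1:6@100] asks=[-]
After op 2 cancel(order #1): fills=none; bids=[-] asks=[-]
After op 3 [order #2] limit_sell(price=99, qty=4): fills=none; bids=[-] asks=[#2:4@99]
After op 4 cancel(order #1): fills=none; bids=[-] asks=[#2:4@99]
After op 5 [order #3] limit_sell(price=96, qty=10): fills=none; bids=[-] asks=[#3:10@96 #2:4@99]
After op 6 [order #4] limit_buy(price=96, qty=3): fills=#4x#3:3@96; bids=[-] asks=[#3:7@96 #2:4@99]
After op 7 [order #5] limit_sell(price=96, qty=9): fills=none; bids=[-] asks=[#3:7@96 #5:9@96 #2:4@99]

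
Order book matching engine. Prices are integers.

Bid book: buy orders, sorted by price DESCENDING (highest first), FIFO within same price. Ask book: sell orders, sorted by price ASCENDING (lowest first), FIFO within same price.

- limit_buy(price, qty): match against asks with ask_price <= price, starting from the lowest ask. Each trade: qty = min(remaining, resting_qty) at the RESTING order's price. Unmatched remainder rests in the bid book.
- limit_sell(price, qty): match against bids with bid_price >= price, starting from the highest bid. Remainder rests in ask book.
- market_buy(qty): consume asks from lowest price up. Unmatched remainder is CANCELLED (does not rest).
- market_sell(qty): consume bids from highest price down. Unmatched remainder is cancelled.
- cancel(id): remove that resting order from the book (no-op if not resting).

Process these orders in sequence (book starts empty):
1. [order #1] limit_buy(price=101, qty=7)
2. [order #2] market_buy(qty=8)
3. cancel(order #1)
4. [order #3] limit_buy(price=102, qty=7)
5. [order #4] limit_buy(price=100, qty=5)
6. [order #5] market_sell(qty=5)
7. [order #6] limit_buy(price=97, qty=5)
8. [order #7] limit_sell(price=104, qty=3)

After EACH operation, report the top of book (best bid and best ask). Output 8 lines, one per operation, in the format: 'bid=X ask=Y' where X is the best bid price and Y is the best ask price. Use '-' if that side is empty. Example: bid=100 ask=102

Answer: bid=101 ask=-
bid=101 ask=-
bid=- ask=-
bid=102 ask=-
bid=102 ask=-
bid=102 ask=-
bid=102 ask=-
bid=102 ask=104

Derivation:
After op 1 [order #1] limit_buy(price=101, qty=7): fills=none; bids=[#1:7@101] asks=[-]
After op 2 [order #2] market_buy(qty=8): fills=none; bids=[#1:7@101] asks=[-]
After op 3 cancel(order #1): fills=none; bids=[-] asks=[-]
After op 4 [order #3] limit_buy(price=102, qty=7): fills=none; bids=[#3:7@102] asks=[-]
After op 5 [order #4] limit_buy(price=100, qty=5): fills=none; bids=[#3:7@102 #4:5@100] asks=[-]
After op 6 [order #5] market_sell(qty=5): fills=#3x#5:5@102; bids=[#3:2@102 #4:5@100] asks=[-]
After op 7 [order #6] limit_buy(price=97, qty=5): fills=none; bids=[#3:2@102 #4:5@100 #6:5@97] asks=[-]
After op 8 [order #7] limit_sell(price=104, qty=3): fills=none; bids=[#3:2@102 #4:5@100 #6:5@97] asks=[#7:3@104]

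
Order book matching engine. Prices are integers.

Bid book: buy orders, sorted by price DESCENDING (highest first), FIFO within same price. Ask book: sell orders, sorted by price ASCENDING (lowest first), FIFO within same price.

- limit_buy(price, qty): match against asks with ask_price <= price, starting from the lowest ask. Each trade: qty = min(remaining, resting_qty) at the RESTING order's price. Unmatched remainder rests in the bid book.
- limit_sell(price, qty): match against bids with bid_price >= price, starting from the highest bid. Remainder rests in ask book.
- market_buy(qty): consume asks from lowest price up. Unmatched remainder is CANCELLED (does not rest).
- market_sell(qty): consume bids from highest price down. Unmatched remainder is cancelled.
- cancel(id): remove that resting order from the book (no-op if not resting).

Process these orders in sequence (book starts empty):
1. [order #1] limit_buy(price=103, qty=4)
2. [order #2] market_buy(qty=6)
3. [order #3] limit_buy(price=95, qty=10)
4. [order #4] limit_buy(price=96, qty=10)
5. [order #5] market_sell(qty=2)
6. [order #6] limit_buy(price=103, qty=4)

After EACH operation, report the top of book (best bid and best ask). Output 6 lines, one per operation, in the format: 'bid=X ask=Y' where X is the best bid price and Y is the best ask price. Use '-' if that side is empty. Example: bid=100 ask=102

After op 1 [order #1] limit_buy(price=103, qty=4): fills=none; bids=[#1:4@103] asks=[-]
After op 2 [order #2] market_buy(qty=6): fills=none; bids=[#1:4@103] asks=[-]
After op 3 [order #3] limit_buy(price=95, qty=10): fills=none; bids=[#1:4@103 #3:10@95] asks=[-]
After op 4 [order #4] limit_buy(price=96, qty=10): fills=none; bids=[#1:4@103 #4:10@96 #3:10@95] asks=[-]
After op 5 [order #5] market_sell(qty=2): fills=#1x#5:2@103; bids=[#1:2@103 #4:10@96 #3:10@95] asks=[-]
After op 6 [order #6] limit_buy(price=103, qty=4): fills=none; bids=[#1:2@103 #6:4@103 #4:10@96 #3:10@95] asks=[-]

Answer: bid=103 ask=-
bid=103 ask=-
bid=103 ask=-
bid=103 ask=-
bid=103 ask=-
bid=103 ask=-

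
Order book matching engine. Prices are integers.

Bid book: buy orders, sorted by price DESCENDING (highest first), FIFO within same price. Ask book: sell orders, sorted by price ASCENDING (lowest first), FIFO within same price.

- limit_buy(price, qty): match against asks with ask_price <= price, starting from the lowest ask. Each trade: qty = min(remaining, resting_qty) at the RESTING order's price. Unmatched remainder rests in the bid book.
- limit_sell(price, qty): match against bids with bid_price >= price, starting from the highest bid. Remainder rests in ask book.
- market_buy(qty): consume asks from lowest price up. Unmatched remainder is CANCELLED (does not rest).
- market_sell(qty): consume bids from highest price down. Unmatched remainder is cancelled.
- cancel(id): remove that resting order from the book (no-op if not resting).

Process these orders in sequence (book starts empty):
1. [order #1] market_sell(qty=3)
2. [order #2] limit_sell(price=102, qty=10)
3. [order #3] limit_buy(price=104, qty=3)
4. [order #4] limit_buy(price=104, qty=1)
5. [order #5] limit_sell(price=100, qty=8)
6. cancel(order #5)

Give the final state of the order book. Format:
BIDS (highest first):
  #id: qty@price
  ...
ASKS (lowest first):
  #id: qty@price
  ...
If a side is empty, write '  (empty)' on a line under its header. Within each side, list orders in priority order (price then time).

Answer: BIDS (highest first):
  (empty)
ASKS (lowest first):
  #2: 6@102

Derivation:
After op 1 [order #1] market_sell(qty=3): fills=none; bids=[-] asks=[-]
After op 2 [order #2] limit_sell(price=102, qty=10): fills=none; bids=[-] asks=[#2:10@102]
After op 3 [order #3] limit_buy(price=104, qty=3): fills=#3x#2:3@102; bids=[-] asks=[#2:7@102]
After op 4 [order #4] limit_buy(price=104, qty=1): fills=#4x#2:1@102; bids=[-] asks=[#2:6@102]
After op 5 [order #5] limit_sell(price=100, qty=8): fills=none; bids=[-] asks=[#5:8@100 #2:6@102]
After op 6 cancel(order #5): fills=none; bids=[-] asks=[#2:6@102]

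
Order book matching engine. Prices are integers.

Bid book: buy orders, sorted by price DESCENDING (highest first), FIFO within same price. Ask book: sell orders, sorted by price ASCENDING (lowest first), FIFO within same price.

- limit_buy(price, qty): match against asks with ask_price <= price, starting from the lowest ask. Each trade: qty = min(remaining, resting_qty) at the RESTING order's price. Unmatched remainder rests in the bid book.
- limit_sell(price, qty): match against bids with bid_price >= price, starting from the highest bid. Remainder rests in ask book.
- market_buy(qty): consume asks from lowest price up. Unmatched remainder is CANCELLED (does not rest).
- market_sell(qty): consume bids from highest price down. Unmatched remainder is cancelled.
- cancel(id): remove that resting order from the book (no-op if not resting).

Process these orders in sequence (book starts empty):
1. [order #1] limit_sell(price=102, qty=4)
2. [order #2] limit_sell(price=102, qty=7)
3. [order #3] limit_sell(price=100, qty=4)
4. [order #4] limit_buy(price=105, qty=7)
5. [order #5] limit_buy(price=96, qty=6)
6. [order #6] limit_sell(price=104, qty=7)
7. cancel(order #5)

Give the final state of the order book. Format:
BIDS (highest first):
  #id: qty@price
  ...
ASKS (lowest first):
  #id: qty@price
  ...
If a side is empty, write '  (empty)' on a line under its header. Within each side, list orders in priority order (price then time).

Answer: BIDS (highest first):
  (empty)
ASKS (lowest first):
  #1: 1@102
  #2: 7@102
  #6: 7@104

Derivation:
After op 1 [order #1] limit_sell(price=102, qty=4): fills=none; bids=[-] asks=[#1:4@102]
After op 2 [order #2] limit_sell(price=102, qty=7): fills=none; bids=[-] asks=[#1:4@102 #2:7@102]
After op 3 [order #3] limit_sell(price=100, qty=4): fills=none; bids=[-] asks=[#3:4@100 #1:4@102 #2:7@102]
After op 4 [order #4] limit_buy(price=105, qty=7): fills=#4x#3:4@100 #4x#1:3@102; bids=[-] asks=[#1:1@102 #2:7@102]
After op 5 [order #5] limit_buy(price=96, qty=6): fills=none; bids=[#5:6@96] asks=[#1:1@102 #2:7@102]
After op 6 [order #6] limit_sell(price=104, qty=7): fills=none; bids=[#5:6@96] asks=[#1:1@102 #2:7@102 #6:7@104]
After op 7 cancel(order #5): fills=none; bids=[-] asks=[#1:1@102 #2:7@102 #6:7@104]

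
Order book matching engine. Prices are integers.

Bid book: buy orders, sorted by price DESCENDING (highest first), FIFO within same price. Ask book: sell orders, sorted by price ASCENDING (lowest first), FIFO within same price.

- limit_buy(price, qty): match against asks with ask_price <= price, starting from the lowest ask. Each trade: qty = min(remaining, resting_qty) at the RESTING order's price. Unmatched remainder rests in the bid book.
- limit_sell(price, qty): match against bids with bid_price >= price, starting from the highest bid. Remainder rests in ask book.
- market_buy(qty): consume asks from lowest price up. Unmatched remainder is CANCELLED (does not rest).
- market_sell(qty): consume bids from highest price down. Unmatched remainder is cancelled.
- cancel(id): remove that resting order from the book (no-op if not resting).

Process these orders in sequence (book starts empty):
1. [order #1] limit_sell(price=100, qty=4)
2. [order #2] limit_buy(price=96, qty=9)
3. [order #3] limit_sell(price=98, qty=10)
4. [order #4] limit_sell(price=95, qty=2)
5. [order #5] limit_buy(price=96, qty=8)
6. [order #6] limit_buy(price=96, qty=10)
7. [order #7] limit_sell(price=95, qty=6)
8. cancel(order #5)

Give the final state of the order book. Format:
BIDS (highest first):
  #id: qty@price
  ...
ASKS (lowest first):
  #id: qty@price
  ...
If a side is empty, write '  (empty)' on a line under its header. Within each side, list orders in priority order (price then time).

Answer: BIDS (highest first):
  #2: 1@96
  #6: 10@96
ASKS (lowest first):
  #3: 10@98
  #1: 4@100

Derivation:
After op 1 [order #1] limit_sell(price=100, qty=4): fills=none; bids=[-] asks=[#1:4@100]
After op 2 [order #2] limit_buy(price=96, qty=9): fills=none; bids=[#2:9@96] asks=[#1:4@100]
After op 3 [order #3] limit_sell(price=98, qty=10): fills=none; bids=[#2:9@96] asks=[#3:10@98 #1:4@100]
After op 4 [order #4] limit_sell(price=95, qty=2): fills=#2x#4:2@96; bids=[#2:7@96] asks=[#3:10@98 #1:4@100]
After op 5 [order #5] limit_buy(price=96, qty=8): fills=none; bids=[#2:7@96 #5:8@96] asks=[#3:10@98 #1:4@100]
After op 6 [order #6] limit_buy(price=96, qty=10): fills=none; bids=[#2:7@96 #5:8@96 #6:10@96] asks=[#3:10@98 #1:4@100]
After op 7 [order #7] limit_sell(price=95, qty=6): fills=#2x#7:6@96; bids=[#2:1@96 #5:8@96 #6:10@96] asks=[#3:10@98 #1:4@100]
After op 8 cancel(order #5): fills=none; bids=[#2:1@96 #6:10@96] asks=[#3:10@98 #1:4@100]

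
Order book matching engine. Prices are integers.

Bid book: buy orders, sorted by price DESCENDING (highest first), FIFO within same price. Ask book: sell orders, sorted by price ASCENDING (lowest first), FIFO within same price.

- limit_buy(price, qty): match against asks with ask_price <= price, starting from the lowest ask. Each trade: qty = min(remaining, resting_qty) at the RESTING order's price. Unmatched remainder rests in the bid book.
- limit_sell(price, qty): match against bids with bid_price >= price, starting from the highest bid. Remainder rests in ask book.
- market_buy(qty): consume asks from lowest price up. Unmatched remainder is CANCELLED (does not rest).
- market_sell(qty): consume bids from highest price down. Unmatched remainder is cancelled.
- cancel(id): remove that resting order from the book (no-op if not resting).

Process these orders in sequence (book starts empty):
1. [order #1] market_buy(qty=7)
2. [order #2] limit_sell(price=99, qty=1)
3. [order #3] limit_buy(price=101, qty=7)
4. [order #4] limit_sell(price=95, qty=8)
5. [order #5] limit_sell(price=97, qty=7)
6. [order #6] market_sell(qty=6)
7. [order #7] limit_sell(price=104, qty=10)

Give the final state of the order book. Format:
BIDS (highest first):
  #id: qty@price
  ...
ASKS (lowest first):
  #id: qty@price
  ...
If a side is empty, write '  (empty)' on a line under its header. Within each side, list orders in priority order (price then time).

Answer: BIDS (highest first):
  (empty)
ASKS (lowest first):
  #4: 2@95
  #5: 7@97
  #7: 10@104

Derivation:
After op 1 [order #1] market_buy(qty=7): fills=none; bids=[-] asks=[-]
After op 2 [order #2] limit_sell(price=99, qty=1): fills=none; bids=[-] asks=[#2:1@99]
After op 3 [order #3] limit_buy(price=101, qty=7): fills=#3x#2:1@99; bids=[#3:6@101] asks=[-]
After op 4 [order #4] limit_sell(price=95, qty=8): fills=#3x#4:6@101; bids=[-] asks=[#4:2@95]
After op 5 [order #5] limit_sell(price=97, qty=7): fills=none; bids=[-] asks=[#4:2@95 #5:7@97]
After op 6 [order #6] market_sell(qty=6): fills=none; bids=[-] asks=[#4:2@95 #5:7@97]
After op 7 [order #7] limit_sell(price=104, qty=10): fills=none; bids=[-] asks=[#4:2@95 #5:7@97 #7:10@104]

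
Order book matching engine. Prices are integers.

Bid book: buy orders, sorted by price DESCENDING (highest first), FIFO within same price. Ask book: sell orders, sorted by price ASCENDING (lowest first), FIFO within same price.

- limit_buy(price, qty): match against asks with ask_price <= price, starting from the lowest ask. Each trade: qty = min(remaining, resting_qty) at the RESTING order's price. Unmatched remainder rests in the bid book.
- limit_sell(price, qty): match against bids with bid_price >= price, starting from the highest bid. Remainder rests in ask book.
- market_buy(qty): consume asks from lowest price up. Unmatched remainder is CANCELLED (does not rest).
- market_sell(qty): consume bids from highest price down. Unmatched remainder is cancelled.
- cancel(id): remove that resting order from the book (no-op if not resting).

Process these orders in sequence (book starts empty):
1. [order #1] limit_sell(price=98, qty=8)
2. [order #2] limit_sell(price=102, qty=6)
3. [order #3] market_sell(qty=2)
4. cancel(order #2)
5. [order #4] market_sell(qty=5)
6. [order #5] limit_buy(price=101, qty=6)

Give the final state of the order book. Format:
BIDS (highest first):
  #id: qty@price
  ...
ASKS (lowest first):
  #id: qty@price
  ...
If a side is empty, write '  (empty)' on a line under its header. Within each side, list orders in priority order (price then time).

Answer: BIDS (highest first):
  (empty)
ASKS (lowest first):
  #1: 2@98

Derivation:
After op 1 [order #1] limit_sell(price=98, qty=8): fills=none; bids=[-] asks=[#1:8@98]
After op 2 [order #2] limit_sell(price=102, qty=6): fills=none; bids=[-] asks=[#1:8@98 #2:6@102]
After op 3 [order #3] market_sell(qty=2): fills=none; bids=[-] asks=[#1:8@98 #2:6@102]
After op 4 cancel(order #2): fills=none; bids=[-] asks=[#1:8@98]
After op 5 [order #4] market_sell(qty=5): fills=none; bids=[-] asks=[#1:8@98]
After op 6 [order #5] limit_buy(price=101, qty=6): fills=#5x#1:6@98; bids=[-] asks=[#1:2@98]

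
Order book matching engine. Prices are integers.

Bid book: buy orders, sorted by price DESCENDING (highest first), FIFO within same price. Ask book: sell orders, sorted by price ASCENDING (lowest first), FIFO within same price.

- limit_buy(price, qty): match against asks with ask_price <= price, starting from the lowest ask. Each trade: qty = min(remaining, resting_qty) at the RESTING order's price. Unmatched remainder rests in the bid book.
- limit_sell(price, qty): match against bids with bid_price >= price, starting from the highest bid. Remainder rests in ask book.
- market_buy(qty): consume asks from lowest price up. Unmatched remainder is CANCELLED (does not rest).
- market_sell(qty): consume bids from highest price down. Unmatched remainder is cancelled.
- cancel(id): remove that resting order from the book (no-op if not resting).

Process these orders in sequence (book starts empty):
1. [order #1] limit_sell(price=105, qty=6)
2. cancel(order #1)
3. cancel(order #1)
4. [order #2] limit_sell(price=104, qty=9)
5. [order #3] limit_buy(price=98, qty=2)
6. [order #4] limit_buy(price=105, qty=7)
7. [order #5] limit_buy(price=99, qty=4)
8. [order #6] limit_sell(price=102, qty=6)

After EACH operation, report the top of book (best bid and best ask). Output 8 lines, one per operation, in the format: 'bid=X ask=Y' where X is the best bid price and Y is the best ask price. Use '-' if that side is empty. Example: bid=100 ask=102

Answer: bid=- ask=105
bid=- ask=-
bid=- ask=-
bid=- ask=104
bid=98 ask=104
bid=98 ask=104
bid=99 ask=104
bid=99 ask=102

Derivation:
After op 1 [order #1] limit_sell(price=105, qty=6): fills=none; bids=[-] asks=[#1:6@105]
After op 2 cancel(order #1): fills=none; bids=[-] asks=[-]
After op 3 cancel(order #1): fills=none; bids=[-] asks=[-]
After op 4 [order #2] limit_sell(price=104, qty=9): fills=none; bids=[-] asks=[#2:9@104]
After op 5 [order #3] limit_buy(price=98, qty=2): fills=none; bids=[#3:2@98] asks=[#2:9@104]
After op 6 [order #4] limit_buy(price=105, qty=7): fills=#4x#2:7@104; bids=[#3:2@98] asks=[#2:2@104]
After op 7 [order #5] limit_buy(price=99, qty=4): fills=none; bids=[#5:4@99 #3:2@98] asks=[#2:2@104]
After op 8 [order #6] limit_sell(price=102, qty=6): fills=none; bids=[#5:4@99 #3:2@98] asks=[#6:6@102 #2:2@104]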